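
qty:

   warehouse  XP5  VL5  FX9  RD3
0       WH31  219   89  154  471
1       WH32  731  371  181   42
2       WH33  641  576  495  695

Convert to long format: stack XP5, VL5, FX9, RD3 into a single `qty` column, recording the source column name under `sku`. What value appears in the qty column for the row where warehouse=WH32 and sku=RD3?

Unpivoting turns each (warehouse, wide-column) pair into one long row.
The wide cell at row WH32, column RD3 holds 42, so the long row (WH32, RD3) has qty=42.

42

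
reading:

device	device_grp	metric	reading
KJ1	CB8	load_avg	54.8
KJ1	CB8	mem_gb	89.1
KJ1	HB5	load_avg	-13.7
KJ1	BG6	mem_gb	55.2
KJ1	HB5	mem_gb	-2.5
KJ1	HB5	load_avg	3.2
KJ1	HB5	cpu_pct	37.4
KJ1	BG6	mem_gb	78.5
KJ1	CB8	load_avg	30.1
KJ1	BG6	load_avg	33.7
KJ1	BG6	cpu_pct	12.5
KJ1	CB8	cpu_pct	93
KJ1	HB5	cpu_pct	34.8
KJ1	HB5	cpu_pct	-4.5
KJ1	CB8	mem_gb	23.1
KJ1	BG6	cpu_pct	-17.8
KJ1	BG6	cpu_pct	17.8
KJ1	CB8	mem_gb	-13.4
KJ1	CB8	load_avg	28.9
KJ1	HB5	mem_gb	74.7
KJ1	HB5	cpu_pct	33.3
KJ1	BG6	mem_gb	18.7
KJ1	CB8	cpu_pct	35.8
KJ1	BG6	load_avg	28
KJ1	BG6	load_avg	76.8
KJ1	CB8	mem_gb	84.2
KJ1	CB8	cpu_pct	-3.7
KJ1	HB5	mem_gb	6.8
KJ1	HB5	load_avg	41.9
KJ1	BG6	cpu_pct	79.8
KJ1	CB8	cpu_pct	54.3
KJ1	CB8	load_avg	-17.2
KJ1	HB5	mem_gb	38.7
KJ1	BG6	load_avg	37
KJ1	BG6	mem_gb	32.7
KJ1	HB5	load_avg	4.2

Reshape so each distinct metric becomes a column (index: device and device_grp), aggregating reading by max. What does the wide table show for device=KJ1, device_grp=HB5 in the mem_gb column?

Rows with device=KJ1, device_grp=HB5 and metric=mem_gb: reading values are -2.5, 74.7, 6.8, 38.7.
max(-2.5, 74.7, 6.8, 38.7) = 74.7.

74.7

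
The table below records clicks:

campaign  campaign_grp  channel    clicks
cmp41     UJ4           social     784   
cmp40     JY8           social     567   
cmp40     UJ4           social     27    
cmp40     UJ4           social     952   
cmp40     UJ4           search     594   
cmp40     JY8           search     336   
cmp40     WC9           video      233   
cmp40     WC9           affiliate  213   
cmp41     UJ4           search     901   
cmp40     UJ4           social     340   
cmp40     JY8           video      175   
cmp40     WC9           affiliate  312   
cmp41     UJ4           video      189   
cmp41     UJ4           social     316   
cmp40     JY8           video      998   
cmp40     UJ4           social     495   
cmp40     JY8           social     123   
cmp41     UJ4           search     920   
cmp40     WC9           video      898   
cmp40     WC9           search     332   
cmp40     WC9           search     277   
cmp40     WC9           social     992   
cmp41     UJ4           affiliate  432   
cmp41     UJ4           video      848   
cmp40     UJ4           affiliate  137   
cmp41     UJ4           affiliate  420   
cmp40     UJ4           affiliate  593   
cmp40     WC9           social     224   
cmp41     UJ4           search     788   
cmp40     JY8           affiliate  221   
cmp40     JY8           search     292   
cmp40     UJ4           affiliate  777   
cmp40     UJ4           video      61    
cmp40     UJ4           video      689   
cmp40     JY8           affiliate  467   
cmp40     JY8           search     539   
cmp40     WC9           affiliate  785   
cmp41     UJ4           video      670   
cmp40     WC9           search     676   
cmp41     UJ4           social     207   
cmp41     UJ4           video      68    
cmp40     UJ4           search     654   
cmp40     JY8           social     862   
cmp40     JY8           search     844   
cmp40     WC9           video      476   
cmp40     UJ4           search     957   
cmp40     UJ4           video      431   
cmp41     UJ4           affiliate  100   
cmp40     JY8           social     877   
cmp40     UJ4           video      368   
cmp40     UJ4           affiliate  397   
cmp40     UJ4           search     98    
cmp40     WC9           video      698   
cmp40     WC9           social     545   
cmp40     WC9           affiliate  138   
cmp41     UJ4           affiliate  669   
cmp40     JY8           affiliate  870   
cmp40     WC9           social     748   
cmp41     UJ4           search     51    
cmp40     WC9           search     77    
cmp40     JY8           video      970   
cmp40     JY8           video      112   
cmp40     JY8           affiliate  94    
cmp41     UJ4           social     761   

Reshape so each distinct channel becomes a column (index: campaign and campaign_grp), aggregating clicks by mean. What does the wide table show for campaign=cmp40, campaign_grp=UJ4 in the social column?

Rows with campaign=cmp40, campaign_grp=UJ4 and channel=social: clicks values are 27, 952, 340, 495.
(27 + 952 + 340 + 495) / 4 = 453.50.

453.50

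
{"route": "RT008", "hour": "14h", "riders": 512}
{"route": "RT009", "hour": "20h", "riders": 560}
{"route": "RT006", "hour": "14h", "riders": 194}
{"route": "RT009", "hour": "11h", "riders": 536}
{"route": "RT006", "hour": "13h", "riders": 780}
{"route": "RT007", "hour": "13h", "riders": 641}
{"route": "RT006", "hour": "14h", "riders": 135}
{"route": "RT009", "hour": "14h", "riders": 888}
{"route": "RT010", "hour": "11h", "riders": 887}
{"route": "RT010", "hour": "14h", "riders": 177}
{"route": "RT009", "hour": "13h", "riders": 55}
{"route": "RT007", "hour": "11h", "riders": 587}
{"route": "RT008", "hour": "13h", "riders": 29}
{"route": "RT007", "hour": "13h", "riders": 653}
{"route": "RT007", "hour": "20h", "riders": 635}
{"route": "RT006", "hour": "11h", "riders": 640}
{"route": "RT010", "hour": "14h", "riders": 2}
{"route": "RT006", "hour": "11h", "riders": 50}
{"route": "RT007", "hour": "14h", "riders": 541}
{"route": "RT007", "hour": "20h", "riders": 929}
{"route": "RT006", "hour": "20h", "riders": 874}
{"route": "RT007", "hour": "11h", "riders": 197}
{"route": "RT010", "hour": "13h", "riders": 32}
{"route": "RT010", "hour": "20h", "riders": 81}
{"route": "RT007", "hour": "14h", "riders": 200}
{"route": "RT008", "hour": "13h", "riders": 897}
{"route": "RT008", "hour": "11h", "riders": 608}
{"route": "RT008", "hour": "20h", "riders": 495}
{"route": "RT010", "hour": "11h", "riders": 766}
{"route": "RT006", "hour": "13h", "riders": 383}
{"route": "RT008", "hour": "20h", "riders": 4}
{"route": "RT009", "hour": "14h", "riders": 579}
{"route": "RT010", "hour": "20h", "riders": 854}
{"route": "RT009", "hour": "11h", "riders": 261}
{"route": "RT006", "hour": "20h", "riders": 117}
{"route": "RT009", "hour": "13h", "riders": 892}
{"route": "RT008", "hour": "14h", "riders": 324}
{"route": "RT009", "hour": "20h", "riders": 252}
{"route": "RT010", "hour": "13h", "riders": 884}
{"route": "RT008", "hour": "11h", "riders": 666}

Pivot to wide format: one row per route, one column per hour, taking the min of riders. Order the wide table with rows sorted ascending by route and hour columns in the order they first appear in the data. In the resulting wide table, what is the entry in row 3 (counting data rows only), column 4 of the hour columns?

With rows sorted ascending by route, row 3 is route=RT008. hour columns in first-appearance order: 14h, 20h, 11h, 13h; column 4 is 13h.
Long rows with route=RT008, hour=13h: min(29, 897) = 29.

29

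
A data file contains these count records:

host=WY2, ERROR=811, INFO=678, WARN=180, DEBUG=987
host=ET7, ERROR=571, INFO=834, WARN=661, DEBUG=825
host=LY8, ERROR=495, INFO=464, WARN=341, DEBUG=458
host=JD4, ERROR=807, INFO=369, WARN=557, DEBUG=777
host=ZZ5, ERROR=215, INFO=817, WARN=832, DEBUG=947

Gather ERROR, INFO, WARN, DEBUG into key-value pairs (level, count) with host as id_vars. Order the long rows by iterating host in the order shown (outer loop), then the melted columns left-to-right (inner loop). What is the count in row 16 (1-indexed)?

777

20 rows total (5 × 4). Row 16: index ⌊(16-1)/4⌋ = 3 into host → JD4; (16-1) mod 4 = 3 into the melted columns → DEBUG.
So row 16 is (JD4, DEBUG, 777); count = 777.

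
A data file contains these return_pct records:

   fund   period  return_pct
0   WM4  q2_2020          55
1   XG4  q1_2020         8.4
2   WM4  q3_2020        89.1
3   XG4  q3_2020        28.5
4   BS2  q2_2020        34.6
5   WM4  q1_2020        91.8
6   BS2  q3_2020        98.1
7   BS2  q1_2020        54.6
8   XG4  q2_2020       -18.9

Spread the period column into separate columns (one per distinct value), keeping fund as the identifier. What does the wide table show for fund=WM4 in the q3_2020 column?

89.1

Wide layout: rows indexed by fund, columns are the 3 distinct period values (q2_2020, q1_2020, q3_2020).
Cell (fund=WM4, period=q3_2020) draws from the long row where fund=WM4 and period=q3_2020, which has return_pct=89.1.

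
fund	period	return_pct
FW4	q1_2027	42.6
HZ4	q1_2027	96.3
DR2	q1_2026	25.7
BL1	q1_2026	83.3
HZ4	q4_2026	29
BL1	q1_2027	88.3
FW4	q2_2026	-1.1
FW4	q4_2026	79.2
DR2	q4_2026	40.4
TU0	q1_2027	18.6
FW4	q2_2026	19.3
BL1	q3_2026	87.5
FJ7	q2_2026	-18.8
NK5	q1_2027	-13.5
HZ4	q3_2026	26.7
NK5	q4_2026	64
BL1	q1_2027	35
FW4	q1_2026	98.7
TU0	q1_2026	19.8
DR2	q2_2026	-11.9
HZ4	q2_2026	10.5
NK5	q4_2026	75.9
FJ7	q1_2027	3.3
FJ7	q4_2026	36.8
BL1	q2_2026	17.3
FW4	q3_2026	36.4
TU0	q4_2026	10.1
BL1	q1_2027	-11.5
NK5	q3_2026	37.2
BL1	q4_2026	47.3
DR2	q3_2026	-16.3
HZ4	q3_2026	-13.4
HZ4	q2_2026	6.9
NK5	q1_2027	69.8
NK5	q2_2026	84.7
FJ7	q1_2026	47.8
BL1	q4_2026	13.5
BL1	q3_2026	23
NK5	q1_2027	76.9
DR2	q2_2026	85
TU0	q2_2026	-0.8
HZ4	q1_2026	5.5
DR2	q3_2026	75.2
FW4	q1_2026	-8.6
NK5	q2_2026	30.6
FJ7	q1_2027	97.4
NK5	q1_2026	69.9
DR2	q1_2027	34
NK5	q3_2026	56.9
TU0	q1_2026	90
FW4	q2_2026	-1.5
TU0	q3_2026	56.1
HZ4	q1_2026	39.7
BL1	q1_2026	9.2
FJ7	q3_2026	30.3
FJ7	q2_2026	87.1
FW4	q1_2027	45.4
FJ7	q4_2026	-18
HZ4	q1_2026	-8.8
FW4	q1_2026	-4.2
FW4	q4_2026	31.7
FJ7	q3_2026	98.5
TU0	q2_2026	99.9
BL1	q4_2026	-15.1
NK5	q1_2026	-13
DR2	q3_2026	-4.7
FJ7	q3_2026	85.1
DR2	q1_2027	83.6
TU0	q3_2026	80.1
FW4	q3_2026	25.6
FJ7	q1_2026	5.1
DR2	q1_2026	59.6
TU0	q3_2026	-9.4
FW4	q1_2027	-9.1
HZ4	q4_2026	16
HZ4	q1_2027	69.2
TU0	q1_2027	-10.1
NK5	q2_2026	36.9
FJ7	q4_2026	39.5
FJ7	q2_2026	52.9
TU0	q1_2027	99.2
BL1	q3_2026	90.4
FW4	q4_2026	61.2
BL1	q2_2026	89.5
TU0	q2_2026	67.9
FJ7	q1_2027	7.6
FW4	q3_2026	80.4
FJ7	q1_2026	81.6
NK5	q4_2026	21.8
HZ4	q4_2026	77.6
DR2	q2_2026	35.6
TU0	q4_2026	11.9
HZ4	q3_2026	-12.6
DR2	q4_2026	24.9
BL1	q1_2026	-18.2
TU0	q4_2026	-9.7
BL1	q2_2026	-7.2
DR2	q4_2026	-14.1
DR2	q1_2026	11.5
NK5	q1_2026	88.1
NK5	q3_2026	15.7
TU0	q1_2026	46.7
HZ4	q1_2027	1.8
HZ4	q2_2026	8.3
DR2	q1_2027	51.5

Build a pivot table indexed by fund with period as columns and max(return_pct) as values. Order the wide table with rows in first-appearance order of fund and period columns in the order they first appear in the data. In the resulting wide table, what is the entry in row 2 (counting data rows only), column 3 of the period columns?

77.6

With rows in first-appearance order of fund, row 2 is fund=HZ4. period columns in first-appearance order: q1_2027, q1_2026, q4_2026, q2_2026, q3_2026; column 3 is q4_2026.
Long rows with fund=HZ4, period=q4_2026: max(29, 16, 77.6) = 77.6.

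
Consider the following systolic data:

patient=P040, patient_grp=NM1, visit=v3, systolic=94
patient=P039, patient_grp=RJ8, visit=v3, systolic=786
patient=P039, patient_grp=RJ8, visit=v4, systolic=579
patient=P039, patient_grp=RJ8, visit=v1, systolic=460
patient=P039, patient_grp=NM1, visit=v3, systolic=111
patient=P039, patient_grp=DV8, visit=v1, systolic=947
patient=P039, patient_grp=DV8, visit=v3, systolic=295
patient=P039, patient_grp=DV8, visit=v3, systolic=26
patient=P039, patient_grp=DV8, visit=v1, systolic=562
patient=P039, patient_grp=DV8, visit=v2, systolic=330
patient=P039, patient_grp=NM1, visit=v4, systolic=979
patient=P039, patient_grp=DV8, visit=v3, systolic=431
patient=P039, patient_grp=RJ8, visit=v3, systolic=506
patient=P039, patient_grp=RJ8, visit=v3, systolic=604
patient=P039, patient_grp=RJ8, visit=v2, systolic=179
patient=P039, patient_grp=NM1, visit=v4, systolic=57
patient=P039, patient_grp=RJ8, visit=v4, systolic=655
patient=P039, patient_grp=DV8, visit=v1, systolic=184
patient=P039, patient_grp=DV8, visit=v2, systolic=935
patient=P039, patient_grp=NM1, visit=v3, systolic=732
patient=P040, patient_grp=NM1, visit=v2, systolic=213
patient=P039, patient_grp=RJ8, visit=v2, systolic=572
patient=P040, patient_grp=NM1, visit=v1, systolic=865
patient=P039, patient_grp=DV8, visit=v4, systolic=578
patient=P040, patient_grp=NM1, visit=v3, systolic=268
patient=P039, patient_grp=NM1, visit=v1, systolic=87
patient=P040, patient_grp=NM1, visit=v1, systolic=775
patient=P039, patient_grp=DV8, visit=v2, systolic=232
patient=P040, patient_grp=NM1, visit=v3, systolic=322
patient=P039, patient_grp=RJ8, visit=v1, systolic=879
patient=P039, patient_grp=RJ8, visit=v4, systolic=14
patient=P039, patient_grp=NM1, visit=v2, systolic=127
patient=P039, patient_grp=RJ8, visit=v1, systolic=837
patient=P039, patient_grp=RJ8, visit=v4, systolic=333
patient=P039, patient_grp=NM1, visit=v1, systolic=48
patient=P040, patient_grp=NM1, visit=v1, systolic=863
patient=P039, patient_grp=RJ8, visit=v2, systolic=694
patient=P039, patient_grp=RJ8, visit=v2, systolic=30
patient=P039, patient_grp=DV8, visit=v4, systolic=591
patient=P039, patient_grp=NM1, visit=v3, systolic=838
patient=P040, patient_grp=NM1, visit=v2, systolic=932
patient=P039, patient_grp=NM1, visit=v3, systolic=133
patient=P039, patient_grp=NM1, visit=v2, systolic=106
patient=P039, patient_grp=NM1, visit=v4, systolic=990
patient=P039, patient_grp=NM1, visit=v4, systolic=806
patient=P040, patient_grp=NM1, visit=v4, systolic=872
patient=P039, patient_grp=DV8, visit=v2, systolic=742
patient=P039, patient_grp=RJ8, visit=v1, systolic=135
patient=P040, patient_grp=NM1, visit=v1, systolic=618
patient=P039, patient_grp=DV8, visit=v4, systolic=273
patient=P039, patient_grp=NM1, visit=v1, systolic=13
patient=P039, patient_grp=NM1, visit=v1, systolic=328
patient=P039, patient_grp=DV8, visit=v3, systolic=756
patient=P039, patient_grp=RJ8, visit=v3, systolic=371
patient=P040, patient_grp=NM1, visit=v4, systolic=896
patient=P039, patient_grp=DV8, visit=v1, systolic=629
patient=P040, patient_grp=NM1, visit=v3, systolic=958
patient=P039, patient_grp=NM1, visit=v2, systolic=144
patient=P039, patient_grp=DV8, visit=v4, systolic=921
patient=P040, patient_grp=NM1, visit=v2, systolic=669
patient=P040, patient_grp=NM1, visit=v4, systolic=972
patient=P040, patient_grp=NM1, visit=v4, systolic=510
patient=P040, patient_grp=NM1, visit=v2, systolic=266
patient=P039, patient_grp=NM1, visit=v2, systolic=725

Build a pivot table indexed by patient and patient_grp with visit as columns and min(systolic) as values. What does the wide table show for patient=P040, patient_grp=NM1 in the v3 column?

Rows with patient=P040, patient_grp=NM1 and visit=v3: systolic values are 94, 268, 322, 958.
min(94, 268, 322, 958) = 94.

94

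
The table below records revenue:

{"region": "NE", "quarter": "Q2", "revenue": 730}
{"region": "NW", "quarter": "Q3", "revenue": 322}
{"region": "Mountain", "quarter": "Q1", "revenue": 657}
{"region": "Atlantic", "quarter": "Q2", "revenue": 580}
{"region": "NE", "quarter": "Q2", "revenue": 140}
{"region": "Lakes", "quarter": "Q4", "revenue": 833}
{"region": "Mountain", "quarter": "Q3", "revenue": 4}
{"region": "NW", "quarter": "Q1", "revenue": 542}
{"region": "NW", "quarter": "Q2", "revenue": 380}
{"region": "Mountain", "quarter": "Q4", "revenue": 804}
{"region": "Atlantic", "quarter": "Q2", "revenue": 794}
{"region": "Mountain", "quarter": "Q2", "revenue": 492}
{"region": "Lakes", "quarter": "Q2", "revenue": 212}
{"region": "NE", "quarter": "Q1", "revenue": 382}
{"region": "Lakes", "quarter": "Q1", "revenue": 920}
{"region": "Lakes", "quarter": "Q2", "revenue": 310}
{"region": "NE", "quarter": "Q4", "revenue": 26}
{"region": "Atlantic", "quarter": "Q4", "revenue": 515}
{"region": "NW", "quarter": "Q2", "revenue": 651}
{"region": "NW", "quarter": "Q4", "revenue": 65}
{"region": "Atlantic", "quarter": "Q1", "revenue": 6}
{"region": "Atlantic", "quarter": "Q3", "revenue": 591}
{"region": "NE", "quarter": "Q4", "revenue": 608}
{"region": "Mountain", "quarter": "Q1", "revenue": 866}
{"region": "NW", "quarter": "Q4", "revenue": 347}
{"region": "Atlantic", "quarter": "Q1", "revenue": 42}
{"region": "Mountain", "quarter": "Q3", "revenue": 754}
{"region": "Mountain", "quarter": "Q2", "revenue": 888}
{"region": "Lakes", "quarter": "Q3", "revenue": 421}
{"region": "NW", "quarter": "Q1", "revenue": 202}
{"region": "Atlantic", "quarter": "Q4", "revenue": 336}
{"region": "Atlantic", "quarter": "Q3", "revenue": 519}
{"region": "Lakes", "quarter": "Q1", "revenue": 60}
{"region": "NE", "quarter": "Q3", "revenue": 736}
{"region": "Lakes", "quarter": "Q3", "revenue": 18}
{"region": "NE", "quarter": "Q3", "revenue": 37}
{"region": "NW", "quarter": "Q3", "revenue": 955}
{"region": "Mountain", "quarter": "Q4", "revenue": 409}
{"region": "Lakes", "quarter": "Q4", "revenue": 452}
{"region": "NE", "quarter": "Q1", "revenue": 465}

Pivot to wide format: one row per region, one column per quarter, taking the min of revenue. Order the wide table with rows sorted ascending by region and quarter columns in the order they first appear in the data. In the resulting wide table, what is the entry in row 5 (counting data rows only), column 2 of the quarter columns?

With rows sorted ascending by region, row 5 is region=NW. quarter columns in first-appearance order: Q2, Q3, Q1, Q4; column 2 is Q3.
Long rows with region=NW, quarter=Q3: min(322, 955) = 322.

322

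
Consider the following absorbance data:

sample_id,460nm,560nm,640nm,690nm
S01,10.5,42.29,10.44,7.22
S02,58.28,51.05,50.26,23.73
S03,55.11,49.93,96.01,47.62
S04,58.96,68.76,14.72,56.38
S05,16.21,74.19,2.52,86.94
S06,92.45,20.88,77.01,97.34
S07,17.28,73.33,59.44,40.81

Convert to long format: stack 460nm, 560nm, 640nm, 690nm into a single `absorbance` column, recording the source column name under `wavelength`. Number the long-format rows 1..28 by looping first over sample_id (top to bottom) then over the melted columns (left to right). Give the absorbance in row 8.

23.73

28 rows total (7 × 4). Row 8: index ⌊(8-1)/4⌋ = 1 into sample_id → S02; (8-1) mod 4 = 3 into the melted columns → 690nm.
So row 8 is (S02, 690nm, 23.73); absorbance = 23.73.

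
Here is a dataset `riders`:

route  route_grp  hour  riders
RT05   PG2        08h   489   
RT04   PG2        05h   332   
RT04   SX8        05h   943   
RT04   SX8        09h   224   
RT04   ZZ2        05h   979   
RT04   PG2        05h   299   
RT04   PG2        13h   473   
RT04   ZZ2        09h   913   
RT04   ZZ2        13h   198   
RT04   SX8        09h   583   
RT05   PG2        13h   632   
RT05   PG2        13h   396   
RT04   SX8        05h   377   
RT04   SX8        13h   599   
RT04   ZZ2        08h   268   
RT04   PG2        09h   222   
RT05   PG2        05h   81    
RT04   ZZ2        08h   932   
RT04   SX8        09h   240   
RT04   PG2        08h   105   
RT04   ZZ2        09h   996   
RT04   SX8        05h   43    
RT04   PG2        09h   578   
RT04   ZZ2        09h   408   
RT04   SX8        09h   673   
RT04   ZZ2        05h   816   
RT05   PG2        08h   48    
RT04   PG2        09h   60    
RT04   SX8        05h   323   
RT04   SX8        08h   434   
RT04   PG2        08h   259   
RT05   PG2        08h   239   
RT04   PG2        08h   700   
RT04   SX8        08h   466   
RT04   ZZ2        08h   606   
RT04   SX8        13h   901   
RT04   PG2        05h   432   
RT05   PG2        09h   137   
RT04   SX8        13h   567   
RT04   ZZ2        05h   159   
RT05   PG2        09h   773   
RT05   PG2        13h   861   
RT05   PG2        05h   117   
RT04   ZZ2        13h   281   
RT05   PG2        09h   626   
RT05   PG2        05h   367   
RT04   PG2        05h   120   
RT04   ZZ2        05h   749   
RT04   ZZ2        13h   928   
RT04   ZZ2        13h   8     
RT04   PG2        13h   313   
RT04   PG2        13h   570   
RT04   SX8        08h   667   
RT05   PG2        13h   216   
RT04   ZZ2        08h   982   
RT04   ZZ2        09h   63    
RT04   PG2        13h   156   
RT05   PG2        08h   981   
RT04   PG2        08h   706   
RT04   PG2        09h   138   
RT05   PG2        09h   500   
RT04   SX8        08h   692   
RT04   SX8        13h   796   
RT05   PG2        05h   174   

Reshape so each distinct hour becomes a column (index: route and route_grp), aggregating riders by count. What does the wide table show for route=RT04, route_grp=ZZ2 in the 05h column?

Rows with route=RT04, route_grp=ZZ2 and hour=05h: riders values are 979, 816, 159, 749.
4 rows match — count = 4.

4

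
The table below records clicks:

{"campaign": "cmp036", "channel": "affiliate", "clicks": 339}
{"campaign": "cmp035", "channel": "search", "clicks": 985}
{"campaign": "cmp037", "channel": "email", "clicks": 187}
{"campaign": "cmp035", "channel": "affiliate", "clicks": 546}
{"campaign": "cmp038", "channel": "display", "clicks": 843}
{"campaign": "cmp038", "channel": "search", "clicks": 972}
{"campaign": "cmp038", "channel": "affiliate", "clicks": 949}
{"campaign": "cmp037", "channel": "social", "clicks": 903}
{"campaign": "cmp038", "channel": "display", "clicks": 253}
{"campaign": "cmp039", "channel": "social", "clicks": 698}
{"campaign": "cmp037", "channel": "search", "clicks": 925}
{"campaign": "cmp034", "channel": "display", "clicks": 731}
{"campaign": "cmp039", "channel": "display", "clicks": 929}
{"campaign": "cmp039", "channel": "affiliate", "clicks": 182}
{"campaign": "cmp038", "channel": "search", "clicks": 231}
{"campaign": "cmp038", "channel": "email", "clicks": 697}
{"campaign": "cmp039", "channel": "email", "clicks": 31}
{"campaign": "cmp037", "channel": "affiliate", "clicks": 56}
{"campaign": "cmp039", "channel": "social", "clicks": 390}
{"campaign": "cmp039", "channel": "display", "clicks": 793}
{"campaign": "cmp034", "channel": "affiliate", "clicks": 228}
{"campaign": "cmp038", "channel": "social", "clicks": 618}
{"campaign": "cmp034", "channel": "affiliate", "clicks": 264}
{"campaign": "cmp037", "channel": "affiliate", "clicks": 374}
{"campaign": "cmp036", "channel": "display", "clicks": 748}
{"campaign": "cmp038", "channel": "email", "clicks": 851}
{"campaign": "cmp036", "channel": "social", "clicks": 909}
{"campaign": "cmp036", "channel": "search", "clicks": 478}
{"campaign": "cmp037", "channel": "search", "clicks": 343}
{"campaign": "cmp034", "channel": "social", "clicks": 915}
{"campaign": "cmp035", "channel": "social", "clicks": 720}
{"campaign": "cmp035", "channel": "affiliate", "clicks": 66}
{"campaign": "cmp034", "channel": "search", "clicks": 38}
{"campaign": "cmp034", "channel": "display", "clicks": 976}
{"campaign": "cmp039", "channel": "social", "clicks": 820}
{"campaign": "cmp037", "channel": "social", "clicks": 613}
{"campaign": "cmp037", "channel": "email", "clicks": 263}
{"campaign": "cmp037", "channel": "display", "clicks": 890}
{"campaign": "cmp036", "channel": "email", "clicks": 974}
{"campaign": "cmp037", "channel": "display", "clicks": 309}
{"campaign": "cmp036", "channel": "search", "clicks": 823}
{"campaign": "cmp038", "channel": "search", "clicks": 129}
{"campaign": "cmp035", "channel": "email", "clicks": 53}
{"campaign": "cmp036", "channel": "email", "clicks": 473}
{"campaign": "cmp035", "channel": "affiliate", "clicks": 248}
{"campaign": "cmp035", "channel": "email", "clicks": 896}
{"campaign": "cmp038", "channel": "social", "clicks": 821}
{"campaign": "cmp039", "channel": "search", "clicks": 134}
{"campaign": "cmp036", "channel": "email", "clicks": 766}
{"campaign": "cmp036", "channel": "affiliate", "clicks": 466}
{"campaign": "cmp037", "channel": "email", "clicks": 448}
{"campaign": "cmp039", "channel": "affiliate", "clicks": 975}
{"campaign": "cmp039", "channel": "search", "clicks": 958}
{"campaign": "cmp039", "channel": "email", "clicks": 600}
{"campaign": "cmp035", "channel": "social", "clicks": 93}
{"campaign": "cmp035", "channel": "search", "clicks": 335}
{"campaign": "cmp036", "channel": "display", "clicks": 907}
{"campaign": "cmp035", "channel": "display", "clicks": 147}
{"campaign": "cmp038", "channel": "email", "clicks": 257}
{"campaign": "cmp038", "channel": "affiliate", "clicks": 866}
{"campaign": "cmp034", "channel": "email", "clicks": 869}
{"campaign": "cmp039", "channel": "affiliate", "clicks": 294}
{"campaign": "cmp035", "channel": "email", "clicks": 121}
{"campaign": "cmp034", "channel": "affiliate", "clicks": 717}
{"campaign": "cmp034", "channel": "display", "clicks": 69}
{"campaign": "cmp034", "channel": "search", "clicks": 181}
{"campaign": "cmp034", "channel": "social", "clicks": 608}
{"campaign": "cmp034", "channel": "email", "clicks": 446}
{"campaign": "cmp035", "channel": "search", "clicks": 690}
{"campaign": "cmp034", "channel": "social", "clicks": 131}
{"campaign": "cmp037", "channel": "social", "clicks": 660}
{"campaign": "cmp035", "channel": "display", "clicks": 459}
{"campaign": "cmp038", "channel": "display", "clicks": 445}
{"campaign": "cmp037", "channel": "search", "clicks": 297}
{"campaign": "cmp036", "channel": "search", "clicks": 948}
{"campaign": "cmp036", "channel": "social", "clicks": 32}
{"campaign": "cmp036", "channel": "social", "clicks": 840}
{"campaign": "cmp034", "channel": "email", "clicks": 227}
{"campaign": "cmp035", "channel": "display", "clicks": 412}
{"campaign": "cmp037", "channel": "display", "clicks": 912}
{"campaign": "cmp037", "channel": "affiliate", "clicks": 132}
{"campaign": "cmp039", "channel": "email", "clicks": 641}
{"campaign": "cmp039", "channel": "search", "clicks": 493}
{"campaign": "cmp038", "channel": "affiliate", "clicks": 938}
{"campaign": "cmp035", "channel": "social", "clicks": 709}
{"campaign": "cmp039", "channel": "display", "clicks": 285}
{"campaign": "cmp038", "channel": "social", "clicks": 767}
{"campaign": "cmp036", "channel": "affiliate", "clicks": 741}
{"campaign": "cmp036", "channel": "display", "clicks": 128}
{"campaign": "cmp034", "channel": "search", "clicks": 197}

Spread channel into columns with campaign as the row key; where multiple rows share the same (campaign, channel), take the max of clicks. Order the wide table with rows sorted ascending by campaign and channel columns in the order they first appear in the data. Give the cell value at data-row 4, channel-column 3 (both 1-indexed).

With rows sorted ascending by campaign, row 4 is campaign=cmp037. channel columns in first-appearance order: affiliate, search, email, display, social; column 3 is email.
Long rows with campaign=cmp037, channel=email: max(187, 263, 448) = 448.

448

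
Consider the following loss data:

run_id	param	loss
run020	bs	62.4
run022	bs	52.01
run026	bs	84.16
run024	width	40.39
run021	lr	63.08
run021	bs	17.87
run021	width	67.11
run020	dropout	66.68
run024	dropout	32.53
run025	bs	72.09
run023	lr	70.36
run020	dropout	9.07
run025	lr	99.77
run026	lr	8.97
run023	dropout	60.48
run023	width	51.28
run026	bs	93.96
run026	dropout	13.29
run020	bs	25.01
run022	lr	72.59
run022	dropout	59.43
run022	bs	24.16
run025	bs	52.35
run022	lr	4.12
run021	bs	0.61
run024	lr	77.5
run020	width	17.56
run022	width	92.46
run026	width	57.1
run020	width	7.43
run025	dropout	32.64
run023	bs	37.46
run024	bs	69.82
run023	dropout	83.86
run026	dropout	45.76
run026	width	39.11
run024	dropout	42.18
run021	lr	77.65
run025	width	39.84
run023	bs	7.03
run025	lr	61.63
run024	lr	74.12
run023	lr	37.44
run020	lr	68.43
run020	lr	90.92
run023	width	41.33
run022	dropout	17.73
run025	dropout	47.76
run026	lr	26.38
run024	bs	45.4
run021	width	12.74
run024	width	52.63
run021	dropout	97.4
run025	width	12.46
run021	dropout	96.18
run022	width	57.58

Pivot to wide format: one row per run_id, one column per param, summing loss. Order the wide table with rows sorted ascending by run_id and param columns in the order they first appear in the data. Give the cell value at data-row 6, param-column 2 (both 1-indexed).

52.30

With rows sorted ascending by run_id, row 6 is run_id=run025. param columns in first-appearance order: bs, width, lr, dropout; column 2 is width.
Long rows with run_id=run025, param=width: 39.84 + 12.46 = 52.30.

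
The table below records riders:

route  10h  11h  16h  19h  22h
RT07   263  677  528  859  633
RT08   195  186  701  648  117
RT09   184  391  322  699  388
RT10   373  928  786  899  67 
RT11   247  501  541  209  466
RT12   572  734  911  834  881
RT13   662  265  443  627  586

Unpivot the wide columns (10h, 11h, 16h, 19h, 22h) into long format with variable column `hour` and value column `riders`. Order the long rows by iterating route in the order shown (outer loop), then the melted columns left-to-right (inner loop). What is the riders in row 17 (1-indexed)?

35 rows total (7 × 5). Row 17: index ⌊(17-1)/5⌋ = 3 into route → RT10; (17-1) mod 5 = 1 into the melted columns → 11h.
So row 17 is (RT10, 11h, 928); riders = 928.

928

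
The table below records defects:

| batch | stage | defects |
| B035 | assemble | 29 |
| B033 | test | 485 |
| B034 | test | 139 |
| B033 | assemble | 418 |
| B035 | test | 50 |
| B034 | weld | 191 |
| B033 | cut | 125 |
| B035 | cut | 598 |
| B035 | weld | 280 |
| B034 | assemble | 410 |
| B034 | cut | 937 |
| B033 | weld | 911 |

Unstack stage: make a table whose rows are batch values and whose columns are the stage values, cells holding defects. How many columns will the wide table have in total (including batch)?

5

1 column for batch plus 4 distinct stage values → 5 columns.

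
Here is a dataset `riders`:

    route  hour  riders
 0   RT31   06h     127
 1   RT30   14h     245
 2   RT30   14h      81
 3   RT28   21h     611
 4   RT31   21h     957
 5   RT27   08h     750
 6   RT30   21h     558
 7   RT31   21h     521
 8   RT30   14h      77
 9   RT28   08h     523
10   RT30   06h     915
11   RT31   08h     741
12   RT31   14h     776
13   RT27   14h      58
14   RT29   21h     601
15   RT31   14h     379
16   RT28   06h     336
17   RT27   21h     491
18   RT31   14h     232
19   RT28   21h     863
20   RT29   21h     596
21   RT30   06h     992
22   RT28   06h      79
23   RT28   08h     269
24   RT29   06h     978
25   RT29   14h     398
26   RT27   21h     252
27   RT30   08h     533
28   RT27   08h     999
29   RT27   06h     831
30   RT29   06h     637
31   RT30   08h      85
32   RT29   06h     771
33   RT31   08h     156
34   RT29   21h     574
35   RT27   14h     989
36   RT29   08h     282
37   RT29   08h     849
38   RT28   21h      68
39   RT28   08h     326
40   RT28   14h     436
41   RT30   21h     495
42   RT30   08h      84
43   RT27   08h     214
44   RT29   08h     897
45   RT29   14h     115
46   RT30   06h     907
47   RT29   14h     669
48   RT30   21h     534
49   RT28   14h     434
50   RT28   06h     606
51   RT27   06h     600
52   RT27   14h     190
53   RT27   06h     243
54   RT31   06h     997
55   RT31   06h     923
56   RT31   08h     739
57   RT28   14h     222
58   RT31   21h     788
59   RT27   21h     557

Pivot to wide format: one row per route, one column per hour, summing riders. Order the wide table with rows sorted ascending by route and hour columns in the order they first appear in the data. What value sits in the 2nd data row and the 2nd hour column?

With rows sorted ascending by route, row 2 is route=RT28. hour columns in first-appearance order: 06h, 14h, 21h, 08h; column 2 is 14h.
Long rows with route=RT28, hour=14h: 436 + 434 + 222 = 1092.

1092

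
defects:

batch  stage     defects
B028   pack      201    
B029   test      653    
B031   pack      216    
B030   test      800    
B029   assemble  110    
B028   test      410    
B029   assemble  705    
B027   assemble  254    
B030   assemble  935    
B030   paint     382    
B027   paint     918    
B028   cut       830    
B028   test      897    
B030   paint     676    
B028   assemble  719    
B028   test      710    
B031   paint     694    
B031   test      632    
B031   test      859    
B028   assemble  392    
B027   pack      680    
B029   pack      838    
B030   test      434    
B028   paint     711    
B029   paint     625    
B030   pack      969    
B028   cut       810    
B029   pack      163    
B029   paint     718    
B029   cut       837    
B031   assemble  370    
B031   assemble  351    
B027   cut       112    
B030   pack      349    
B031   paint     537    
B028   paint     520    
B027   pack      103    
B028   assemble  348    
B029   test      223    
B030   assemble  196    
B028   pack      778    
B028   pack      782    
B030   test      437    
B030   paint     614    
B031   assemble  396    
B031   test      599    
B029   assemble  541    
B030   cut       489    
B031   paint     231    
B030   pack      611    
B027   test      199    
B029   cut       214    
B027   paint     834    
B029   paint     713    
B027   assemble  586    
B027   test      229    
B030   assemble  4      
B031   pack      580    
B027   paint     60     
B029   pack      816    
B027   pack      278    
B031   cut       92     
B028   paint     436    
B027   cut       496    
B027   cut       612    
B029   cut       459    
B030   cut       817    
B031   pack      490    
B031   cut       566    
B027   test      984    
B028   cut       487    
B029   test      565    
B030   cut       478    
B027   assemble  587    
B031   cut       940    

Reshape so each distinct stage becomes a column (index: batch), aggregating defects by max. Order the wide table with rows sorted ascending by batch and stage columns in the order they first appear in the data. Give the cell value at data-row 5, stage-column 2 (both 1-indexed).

859

With rows sorted ascending by batch, row 5 is batch=B031. stage columns in first-appearance order: pack, test, assemble, paint, cut; column 2 is test.
Long rows with batch=B031, stage=test: max(632, 859, 599) = 859.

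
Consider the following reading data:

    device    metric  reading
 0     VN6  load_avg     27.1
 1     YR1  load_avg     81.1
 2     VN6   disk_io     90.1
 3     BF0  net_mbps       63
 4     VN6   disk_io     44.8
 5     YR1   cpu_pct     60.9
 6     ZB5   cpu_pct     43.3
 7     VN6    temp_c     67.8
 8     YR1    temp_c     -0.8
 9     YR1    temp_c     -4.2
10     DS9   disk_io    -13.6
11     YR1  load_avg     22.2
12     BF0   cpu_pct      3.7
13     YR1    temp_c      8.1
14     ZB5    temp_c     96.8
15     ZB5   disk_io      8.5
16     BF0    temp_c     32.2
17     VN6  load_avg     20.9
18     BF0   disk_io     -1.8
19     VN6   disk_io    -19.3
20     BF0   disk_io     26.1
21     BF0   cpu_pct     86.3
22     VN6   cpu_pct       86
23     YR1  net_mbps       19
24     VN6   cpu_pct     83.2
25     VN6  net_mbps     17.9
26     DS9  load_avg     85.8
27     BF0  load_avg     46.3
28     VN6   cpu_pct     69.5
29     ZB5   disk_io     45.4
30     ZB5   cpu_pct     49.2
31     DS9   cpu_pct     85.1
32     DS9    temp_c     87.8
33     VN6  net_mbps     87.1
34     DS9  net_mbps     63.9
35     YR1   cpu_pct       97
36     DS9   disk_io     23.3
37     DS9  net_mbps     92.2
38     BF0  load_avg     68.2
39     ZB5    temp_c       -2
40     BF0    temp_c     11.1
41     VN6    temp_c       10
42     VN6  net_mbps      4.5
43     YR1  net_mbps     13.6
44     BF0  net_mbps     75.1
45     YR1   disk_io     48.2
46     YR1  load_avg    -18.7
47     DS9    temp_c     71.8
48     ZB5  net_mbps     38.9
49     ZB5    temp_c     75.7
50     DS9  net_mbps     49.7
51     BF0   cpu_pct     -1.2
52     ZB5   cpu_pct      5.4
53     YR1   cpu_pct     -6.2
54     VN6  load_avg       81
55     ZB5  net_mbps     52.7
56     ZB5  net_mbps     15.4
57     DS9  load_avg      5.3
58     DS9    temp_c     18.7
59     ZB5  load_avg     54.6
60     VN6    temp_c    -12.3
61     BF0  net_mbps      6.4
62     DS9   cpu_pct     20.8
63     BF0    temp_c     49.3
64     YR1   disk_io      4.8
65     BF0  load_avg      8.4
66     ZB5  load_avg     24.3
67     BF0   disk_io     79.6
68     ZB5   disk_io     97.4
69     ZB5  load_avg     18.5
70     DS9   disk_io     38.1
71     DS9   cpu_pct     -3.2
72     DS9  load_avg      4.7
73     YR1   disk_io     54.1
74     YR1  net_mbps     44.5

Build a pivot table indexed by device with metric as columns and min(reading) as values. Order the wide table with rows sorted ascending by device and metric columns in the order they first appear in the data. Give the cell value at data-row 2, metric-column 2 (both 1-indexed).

With rows sorted ascending by device, row 2 is device=DS9. metric columns in first-appearance order: load_avg, disk_io, net_mbps, cpu_pct, temp_c; column 2 is disk_io.
Long rows with device=DS9, metric=disk_io: min(-13.6, 23.3, 38.1) = -13.6.

-13.6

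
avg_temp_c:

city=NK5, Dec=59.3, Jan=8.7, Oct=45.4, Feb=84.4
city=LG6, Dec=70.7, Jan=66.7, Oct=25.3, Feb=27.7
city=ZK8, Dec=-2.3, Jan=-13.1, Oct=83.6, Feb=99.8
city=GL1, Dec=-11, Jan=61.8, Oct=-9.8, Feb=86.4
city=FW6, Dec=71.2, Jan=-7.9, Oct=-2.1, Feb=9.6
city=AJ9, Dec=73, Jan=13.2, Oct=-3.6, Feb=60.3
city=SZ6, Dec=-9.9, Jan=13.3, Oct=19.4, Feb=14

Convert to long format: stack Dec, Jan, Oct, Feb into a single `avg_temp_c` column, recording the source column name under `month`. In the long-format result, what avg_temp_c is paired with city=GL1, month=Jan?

61.8

Unpivoting turns each (city, wide-column) pair into one long row.
The wide cell at row GL1, column Jan holds 61.8, so the long row (GL1, Jan) has avg_temp_c=61.8.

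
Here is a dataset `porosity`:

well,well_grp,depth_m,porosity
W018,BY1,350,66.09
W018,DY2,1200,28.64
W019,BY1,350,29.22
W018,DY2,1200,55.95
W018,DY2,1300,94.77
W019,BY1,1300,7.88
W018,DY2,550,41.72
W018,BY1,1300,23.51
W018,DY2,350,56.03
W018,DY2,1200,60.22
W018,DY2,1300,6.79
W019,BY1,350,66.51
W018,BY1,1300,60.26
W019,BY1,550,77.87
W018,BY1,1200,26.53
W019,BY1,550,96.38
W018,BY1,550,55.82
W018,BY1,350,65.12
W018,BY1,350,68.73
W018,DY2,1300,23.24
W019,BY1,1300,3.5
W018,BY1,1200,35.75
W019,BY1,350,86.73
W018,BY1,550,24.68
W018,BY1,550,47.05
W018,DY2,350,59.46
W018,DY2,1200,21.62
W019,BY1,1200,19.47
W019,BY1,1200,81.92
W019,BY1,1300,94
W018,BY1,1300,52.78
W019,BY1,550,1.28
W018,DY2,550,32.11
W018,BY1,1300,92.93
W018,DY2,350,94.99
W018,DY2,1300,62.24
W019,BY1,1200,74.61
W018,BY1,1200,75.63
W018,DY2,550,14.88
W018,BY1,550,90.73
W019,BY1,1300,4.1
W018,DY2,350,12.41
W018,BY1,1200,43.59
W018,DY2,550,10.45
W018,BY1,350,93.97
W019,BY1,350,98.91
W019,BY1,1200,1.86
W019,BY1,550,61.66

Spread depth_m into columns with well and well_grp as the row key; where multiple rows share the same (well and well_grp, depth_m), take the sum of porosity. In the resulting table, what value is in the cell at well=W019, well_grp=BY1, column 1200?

177.86

Rows with well=W019, well_grp=BY1 and depth_m=1200: porosity values are 19.47, 81.92, 74.61, 1.86.
19.47 + 81.92 + 74.61 + 1.86 = 177.86.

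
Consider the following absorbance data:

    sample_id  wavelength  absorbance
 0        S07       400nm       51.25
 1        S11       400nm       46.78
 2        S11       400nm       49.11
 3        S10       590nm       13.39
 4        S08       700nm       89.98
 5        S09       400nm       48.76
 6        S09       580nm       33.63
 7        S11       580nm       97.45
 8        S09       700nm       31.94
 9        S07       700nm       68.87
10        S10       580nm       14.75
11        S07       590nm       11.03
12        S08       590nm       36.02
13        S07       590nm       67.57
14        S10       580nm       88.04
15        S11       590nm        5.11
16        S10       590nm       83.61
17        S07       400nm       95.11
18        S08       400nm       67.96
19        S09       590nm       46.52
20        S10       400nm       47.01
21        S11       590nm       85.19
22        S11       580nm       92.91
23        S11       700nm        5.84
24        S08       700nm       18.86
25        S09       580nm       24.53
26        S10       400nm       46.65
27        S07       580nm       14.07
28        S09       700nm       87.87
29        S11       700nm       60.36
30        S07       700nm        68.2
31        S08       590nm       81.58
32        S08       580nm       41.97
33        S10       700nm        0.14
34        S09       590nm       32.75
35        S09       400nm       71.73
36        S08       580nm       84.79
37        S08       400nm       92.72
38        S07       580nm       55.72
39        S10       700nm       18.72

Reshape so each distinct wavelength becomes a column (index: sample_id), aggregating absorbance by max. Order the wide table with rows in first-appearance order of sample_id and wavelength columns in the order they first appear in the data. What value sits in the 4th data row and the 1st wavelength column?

With rows in first-appearance order of sample_id, row 4 is sample_id=S08. wavelength columns in first-appearance order: 400nm, 590nm, 700nm, 580nm; column 1 is 400nm.
Long rows with sample_id=S08, wavelength=400nm: max(67.96, 92.72) = 92.72.

92.72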